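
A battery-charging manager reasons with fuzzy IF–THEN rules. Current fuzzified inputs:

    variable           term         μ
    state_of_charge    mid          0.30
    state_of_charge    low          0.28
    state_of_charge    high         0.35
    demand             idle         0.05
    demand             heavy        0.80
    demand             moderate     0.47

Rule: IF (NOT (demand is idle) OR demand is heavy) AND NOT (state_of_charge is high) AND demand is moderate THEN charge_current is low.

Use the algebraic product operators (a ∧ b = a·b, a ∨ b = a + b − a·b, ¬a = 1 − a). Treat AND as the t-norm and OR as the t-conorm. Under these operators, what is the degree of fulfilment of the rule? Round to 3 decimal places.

0.302

firing strength: (¬idle=1−0.05=0.95 OR heavy=0.80) = 0.9900; AND[a·b] with ¬high=1−0.35=0.65, moderate=0.47 → w = 0.3024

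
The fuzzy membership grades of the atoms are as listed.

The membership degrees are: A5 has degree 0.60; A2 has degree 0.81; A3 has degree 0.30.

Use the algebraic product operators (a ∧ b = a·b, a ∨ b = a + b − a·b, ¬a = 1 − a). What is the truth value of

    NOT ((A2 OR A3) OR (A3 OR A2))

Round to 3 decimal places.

0.018

A2 OR A3 = a + b − a·b on (0.8100, 0.3000) = 0.8670
A3 OR A2 = a + b − a·b on (0.3000, 0.8100) = 0.8670
(A2 OR A3) OR (A3 OR A2) = a + b − a·b on (0.8670, 0.8670) = 0.9823
NOT ((A2 OR A3) OR (A3 OR A2)) = 1 − 0.9823 = 0.0177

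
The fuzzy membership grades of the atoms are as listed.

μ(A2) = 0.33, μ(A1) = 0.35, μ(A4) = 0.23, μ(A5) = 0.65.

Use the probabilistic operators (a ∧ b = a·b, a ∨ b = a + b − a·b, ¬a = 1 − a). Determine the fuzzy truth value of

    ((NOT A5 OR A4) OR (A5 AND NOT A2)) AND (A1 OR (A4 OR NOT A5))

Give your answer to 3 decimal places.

NOT A5 = 1 − 0.6500 = 0.3500
NOT A5 OR A4 = a + b − a·b on (0.3500, 0.2300) = 0.4995
NOT A2 = 1 − 0.3300 = 0.6700
A5 AND NOT A2 = a·b on (0.6500, 0.6700) = 0.4355
(NOT A5 OR A4) OR (A5 AND NOT A2) = a + b − a·b on (0.4995, 0.4355) = 0.7175
NOT A5 = 1 − 0.6500 = 0.3500
A4 OR NOT A5 = a + b − a·b on (0.2300, 0.3500) = 0.4995
A1 OR (A4 OR NOT A5) = a + b − a·b on (0.3500, 0.4995) = 0.6747
((NOT A5 OR A4) OR (A5 AND NOT A2)) AND (A1 OR (A4 OR NOT A5)) = a·b on (0.7175, 0.6747) = 0.4841

0.484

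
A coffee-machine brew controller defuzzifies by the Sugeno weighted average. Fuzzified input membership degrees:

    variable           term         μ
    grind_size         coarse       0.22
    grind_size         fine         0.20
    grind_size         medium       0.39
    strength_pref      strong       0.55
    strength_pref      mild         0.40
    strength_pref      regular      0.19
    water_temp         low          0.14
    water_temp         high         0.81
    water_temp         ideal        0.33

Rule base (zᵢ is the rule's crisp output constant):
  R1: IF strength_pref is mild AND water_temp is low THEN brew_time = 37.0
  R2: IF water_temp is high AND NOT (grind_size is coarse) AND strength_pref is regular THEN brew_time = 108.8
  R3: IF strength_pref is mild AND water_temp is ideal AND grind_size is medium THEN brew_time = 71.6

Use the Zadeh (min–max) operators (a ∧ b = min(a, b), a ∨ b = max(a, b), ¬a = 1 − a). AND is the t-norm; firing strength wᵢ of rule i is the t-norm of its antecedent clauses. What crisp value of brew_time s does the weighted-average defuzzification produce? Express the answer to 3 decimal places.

74.970

R1 (z=37.0): mild=0.40, low=0.14; AND[min(a, b)] → w = 0.14
R2 (z=108.8): high=0.81, ¬coarse=1−0.22=0.78, regular=0.19; AND[min(a, b)] → w = 0.19
R3 (z=71.6): mild=0.40, ideal=0.33, medium=0.39; AND[min(a, b)] → w = 0.33
Weighted average = (0.14·37.0 + 0.19·108.8 + 0.33·71.6) / (0.14 + 0.19 + 0.33)
  = 49.4800 / 0.6600 = 74.970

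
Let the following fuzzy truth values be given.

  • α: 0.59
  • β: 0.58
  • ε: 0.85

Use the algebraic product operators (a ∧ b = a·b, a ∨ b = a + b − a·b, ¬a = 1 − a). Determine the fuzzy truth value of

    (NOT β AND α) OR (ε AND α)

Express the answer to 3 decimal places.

NOT β = 1 − 0.5800 = 0.4200
NOT β AND α = a·b on (0.4200, 0.5900) = 0.2478
ε AND α = a·b on (0.8500, 0.5900) = 0.5015
(NOT β AND α) OR (ε AND α) = a + b − a·b on (0.2478, 0.5015) = 0.6250

0.625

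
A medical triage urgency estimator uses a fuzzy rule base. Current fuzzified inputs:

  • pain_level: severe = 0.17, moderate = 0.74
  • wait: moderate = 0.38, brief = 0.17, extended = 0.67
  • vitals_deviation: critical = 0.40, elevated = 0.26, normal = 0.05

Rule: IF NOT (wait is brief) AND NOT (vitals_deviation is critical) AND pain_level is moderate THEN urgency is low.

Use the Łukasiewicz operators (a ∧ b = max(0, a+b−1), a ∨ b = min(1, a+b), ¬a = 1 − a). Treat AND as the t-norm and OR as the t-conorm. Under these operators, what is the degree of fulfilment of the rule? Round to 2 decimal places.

0.17

firing strength: ¬brief=1−0.17=0.83, ¬critical=1−0.40=0.60, moderate=0.74; AND[max(0, a+b−1)] → w = 0.17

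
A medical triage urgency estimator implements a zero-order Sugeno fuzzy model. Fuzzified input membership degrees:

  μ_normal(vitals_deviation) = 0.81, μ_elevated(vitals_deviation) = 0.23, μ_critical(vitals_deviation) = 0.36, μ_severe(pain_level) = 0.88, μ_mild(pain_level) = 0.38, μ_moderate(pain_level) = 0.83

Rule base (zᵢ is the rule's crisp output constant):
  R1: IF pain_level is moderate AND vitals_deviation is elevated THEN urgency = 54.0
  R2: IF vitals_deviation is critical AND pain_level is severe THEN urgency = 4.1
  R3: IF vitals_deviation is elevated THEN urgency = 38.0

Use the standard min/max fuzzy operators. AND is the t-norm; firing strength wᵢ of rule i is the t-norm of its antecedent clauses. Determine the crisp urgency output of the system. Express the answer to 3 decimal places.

27.605

R1 (z=54.0): moderate=0.83, elevated=0.23; AND[min(a, b)] → w = 0.23
R2 (z=4.1): critical=0.36, severe=0.88; AND[min(a, b)] → w = 0.36
R3 (z=38.0): elevated=0.23 → w = 0.23
Weighted average = (0.23·54.0 + 0.36·4.1 + 0.23·38.0) / (0.23 + 0.36 + 0.23)
  = 22.6360 / 0.8200 = 27.605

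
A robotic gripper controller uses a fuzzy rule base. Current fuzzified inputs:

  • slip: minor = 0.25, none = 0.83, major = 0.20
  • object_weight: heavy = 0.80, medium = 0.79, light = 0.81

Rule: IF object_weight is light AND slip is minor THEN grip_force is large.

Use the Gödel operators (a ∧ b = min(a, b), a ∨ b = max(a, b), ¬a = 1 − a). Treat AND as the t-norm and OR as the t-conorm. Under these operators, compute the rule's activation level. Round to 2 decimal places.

0.25

firing strength: light=0.81, minor=0.25; AND[min(a, b)] → w = 0.25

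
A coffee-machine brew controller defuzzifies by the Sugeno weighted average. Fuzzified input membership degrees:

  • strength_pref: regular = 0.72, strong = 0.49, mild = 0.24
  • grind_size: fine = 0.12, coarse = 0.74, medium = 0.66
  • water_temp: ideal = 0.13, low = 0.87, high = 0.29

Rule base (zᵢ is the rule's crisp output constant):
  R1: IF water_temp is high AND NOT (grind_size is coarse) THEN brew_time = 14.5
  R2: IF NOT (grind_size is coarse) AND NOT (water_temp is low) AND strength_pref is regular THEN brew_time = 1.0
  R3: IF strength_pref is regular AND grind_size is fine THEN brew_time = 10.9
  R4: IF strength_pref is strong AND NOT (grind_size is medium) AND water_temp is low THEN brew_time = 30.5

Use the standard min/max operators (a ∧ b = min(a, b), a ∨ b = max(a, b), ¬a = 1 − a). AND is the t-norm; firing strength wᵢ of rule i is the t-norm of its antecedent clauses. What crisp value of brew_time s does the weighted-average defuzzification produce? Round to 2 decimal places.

R1 (z=14.5): high=0.29, ¬coarse=1−0.74=0.26; AND[min(a, b)] → w = 0.26
R2 (z=1.0): ¬coarse=1−0.74=0.26, ¬low=1−0.87=0.13, regular=0.72; AND[min(a, b)] → w = 0.13
R3 (z=10.9): regular=0.72, fine=0.12; AND[min(a, b)] → w = 0.12
R4 (z=30.5): strong=0.49, ¬medium=1−0.66=0.34, low=0.87; AND[min(a, b)] → w = 0.34
Weighted average = (0.26·14.5 + 0.13·1.0 + 0.12·10.9 + 0.34·30.5) / (0.26 + 0.13 + 0.12 + 0.34)
  = 15.5780 / 0.8500 = 18.33

18.33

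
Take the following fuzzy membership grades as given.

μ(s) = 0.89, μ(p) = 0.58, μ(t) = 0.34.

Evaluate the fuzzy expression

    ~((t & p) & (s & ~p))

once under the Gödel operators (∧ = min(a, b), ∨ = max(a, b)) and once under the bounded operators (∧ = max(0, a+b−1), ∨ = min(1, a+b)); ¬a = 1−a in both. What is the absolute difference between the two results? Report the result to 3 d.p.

Under Gödel:
  t & p = min(a, b) on (0.34, 0.58) = 0.34
  ~p = 1 − 0.58 = 0.42
  s & ~p = min(a, b) on (0.89, 0.42) = 0.42
  (t & p) & (s & ~p) = min(a, b) on (0.34, 0.42) = 0.34
  ~((t & p) & (s & ~p)) = 1 − 0.34 = 0.66
  → value = 0.6600
Under bounded:
  t & p = max(0, a+b−1) on (0.34, 0.58) = 0.00
  ~p = 1 − 0.58 = 0.42
  s & ~p = max(0, a+b−1) on (0.89, 0.42) = 0.31
  (t & p) & (s & ~p) = max(0, a+b−1) on (0.00, 0.31) = 0.00
  ~((t & p) & (s & ~p)) = 1 − 0.00 = 1.00
  → value = 1.0000
|0.6600 − 1.0000| = 0.340

0.340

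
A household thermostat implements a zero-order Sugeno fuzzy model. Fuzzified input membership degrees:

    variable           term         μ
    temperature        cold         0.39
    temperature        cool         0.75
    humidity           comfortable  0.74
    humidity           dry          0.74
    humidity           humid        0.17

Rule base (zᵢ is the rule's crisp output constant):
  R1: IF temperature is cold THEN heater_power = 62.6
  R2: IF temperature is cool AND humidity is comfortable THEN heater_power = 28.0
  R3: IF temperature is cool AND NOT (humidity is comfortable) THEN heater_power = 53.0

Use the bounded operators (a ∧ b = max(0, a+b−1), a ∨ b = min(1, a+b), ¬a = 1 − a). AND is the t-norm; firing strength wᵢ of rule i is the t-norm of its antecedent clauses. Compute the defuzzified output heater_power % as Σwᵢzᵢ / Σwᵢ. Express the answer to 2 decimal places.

R1 (z=62.6): cold=0.39 → w = 0.39
R2 (z=28.0): cool=0.75, comfortable=0.74; AND[max(0, a+b−1)] → w = 0.49
R3 (z=53.0): cool=0.75, ¬comfortable=1−0.74=0.26; AND[max(0, a+b−1)] → w = 0.01
Weighted average = (0.39·62.6 + 0.49·28.0 + 0.01·53.0) / (0.39 + 0.49 + 0.01)
  = 38.6640 / 0.8900 = 43.44

43.44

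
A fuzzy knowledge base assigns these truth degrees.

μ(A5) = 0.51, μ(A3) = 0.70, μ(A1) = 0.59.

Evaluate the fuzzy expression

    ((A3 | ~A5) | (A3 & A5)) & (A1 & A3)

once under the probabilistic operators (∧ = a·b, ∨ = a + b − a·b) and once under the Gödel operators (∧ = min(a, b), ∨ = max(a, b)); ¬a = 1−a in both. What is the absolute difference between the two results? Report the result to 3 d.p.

Under probabilistic:
  ~A5 = 1 − 0.5100 = 0.4900
  A3 | ~A5 = a + b − a·b on (0.7000, 0.4900) = 0.8470
  A3 & A5 = a·b on (0.7000, 0.5100) = 0.3570
  (A3 | ~A5) | (A3 & A5) = a + b − a·b on (0.8470, 0.3570) = 0.9016
  A1 & A3 = a·b on (0.5900, 0.7000) = 0.4130
  ((A3 | ~A5) | (A3 & A5)) & (A1 & A3) = a·b on (0.9016, 0.4130) = 0.3724
  → value = 0.3724
Under Gödel:
  ~A5 = 1 − 0.51 = 0.49
  A3 | ~A5 = max(a, b) on (0.70, 0.49) = 0.70
  A3 & A5 = min(a, b) on (0.70, 0.51) = 0.51
  (A3 | ~A5) | (A3 & A5) = max(a, b) on (0.70, 0.51) = 0.70
  A1 & A3 = min(a, b) on (0.59, 0.70) = 0.59
  ((A3 | ~A5) | (A3 & A5)) & (A1 & A3) = min(a, b) on (0.70, 0.59) = 0.59
  → value = 0.5900
|0.3724 − 0.5900| = 0.218

0.218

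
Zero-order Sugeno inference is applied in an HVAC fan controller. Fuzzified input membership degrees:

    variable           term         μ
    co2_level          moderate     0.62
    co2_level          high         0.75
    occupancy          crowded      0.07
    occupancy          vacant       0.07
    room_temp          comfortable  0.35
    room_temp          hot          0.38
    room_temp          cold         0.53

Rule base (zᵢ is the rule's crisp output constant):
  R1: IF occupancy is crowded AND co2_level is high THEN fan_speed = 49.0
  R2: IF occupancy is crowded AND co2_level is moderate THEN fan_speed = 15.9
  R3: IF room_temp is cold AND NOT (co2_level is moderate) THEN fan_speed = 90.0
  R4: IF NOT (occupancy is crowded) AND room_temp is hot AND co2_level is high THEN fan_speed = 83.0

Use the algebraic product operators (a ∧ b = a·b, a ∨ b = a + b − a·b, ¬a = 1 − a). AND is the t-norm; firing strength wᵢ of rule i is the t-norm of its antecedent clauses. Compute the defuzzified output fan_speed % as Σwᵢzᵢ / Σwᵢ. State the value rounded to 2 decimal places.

77.15

R1 (z=49.0): crowded=0.07, high=0.75; AND[a·b] → w = 0.0525
R2 (z=15.9): crowded=0.07, moderate=0.62; AND[a·b] → w = 0.0434
R3 (z=90.0): cold=0.53, ¬moderate=1−0.62=0.38; AND[a·b] → w = 0.2014
R4 (z=83.0): ¬crowded=1−0.07=0.93, hot=0.38, high=0.75; AND[a·b] → w = 0.2651
Weighted average = (0.0525·49.0 + 0.0434·15.9 + 0.2014·90.0 + 0.2651·83.0) / (0.0525 + 0.0434 + 0.2014 + 0.2651)
  = 43.3877 / 0.5624 = 77.15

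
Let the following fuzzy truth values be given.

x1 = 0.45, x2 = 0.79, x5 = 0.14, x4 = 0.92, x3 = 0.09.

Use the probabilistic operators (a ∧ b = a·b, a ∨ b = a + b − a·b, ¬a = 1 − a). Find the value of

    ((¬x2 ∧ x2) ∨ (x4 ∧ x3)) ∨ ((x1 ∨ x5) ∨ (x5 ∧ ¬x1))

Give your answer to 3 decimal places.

0.666

¬x2 = 1 − 0.7900 = 0.2100
¬x2 ∧ x2 = a·b on (0.2100, 0.7900) = 0.1659
x4 ∧ x3 = a·b on (0.9200, 0.0900) = 0.0828
(¬x2 ∧ x2) ∨ (x4 ∧ x3) = a + b − a·b on (0.1659, 0.0828) = 0.2350
x1 ∨ x5 = a + b − a·b on (0.4500, 0.1400) = 0.5270
¬x1 = 1 − 0.4500 = 0.5500
x5 ∧ ¬x1 = a·b on (0.1400, 0.5500) = 0.0770
(x1 ∨ x5) ∨ (x5 ∧ ¬x1) = a + b − a·b on (0.5270, 0.0770) = 0.5634
((¬x2 ∧ x2) ∨ (x4 ∧ x3)) ∨ ((x1 ∨ x5) ∨ (x5 ∧ ¬x1)) = a + b − a·b on (0.2350, 0.5634) = 0.6660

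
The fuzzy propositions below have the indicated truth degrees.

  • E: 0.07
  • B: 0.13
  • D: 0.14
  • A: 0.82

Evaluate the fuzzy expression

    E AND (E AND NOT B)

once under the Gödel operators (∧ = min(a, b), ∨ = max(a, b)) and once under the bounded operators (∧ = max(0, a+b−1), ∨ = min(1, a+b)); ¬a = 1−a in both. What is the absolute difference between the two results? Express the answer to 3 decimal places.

0.070

Under Gödel:
  NOT B = 1 − 0.13 = 0.87
  E AND NOT B = min(a, b) on (0.07, 0.87) = 0.07
  E AND (E AND NOT B) = min(a, b) on (0.07, 0.07) = 0.07
  → value = 0.0700
Under bounded:
  NOT B = 1 − 0.13 = 0.87
  E AND NOT B = max(0, a+b−1) on (0.07, 0.87) = 0.00
  E AND (E AND NOT B) = max(0, a+b−1) on (0.07, 0.00) = 0.00
  → value = 0.0000
|0.0700 − 0.0000| = 0.070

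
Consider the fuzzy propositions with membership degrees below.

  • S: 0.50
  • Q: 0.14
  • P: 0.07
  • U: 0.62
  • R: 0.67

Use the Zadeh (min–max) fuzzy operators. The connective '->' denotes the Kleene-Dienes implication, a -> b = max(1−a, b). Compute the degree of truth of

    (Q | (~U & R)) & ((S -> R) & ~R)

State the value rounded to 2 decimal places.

0.33

~U = 1 − 0.62 = 0.38
~U & R = min(a, b) on (0.38, 0.67) = 0.38
Q | (~U & R) = max(a, b) on (0.14, 0.38) = 0.38
S -> R  [Kleene-Dienes: max(1−a, b)] with a=0.50, b=0.67 → 0.67
~R = 1 − 0.67 = 0.33
(S -> R) & ~R = min(a, b) on (0.67, 0.33) = 0.33
(Q | (~U & R)) & ((S -> R) & ~R) = min(a, b) on (0.38, 0.33) = 0.33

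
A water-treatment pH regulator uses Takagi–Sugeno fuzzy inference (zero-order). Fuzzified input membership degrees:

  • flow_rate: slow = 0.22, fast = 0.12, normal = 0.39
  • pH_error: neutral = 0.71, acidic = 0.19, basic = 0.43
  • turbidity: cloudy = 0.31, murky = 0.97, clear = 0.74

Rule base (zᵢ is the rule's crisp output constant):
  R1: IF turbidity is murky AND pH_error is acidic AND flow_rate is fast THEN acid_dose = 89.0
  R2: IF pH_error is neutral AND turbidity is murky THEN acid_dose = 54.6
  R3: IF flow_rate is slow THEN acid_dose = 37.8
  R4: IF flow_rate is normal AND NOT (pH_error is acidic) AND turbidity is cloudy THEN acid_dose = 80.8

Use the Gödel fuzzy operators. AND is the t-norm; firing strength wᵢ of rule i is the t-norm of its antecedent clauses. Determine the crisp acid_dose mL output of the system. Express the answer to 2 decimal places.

R1 (z=89.0): murky=0.97, acidic=0.19, fast=0.12; AND[min(a, b)] → w = 0.12
R2 (z=54.6): neutral=0.71, murky=0.97; AND[min(a, b)] → w = 0.71
R3 (z=37.8): slow=0.22 → w = 0.22
R4 (z=80.8): normal=0.39, ¬acidic=1−0.19=0.81, cloudy=0.31; AND[min(a, b)] → w = 0.31
Weighted average = (0.12·89.0 + 0.71·54.6 + 0.22·37.8 + 0.31·80.8) / (0.12 + 0.71 + 0.22 + 0.31)
  = 82.8100 / 1.3600 = 60.89

60.89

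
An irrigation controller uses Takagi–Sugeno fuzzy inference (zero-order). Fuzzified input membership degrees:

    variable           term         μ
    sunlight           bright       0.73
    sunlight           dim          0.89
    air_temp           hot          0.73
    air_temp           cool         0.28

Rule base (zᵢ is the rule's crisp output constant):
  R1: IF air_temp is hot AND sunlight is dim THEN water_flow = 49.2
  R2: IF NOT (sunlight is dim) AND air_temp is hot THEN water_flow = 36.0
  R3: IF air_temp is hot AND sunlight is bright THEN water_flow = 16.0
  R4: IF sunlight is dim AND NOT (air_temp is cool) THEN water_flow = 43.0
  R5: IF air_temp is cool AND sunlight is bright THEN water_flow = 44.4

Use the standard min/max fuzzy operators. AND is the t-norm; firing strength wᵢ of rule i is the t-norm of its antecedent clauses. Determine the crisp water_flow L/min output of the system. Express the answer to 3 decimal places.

36.945

R1 (z=49.2): hot=0.73, dim=0.89; AND[min(a, b)] → w = 0.73
R2 (z=36.0): ¬dim=1−0.89=0.11, hot=0.73; AND[min(a, b)] → w = 0.11
R3 (z=16.0): hot=0.73, bright=0.73; AND[min(a, b)] → w = 0.73
R4 (z=43.0): dim=0.89, ¬cool=1−0.28=0.72; AND[min(a, b)] → w = 0.72
R5 (z=44.4): cool=0.28, bright=0.73; AND[min(a, b)] → w = 0.28
Weighted average = (0.73·49.2 + 0.11·36.0 + 0.73·16.0 + 0.72·43.0 + 0.28·44.4) / (0.73 + 0.11 + 0.73 + 0.72 + 0.28)
  = 94.9480 / 2.5700 = 36.945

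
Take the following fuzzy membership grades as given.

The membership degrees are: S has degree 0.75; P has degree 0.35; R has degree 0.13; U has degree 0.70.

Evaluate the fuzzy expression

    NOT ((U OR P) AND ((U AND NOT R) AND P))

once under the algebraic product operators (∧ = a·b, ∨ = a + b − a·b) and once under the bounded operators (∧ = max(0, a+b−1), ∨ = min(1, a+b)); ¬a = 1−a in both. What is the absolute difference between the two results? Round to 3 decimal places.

Under algebraic product:
  U OR P = a + b − a·b on (0.7000, 0.3500) = 0.8050
  NOT R = 1 − 0.1300 = 0.8700
  U AND NOT R = a·b on (0.7000, 0.8700) = 0.6090
  (U AND NOT R) AND P = a·b on (0.6090, 0.3500) = 0.2131
  (U OR P) AND ((U AND NOT R) AND P) = a·b on (0.8050, 0.2131) = 0.1716
  NOT ((U OR P) AND ((U AND NOT R) AND P)) = 1 − 0.1716 = 0.8284
  → value = 0.8284
Under bounded:
  U OR P = min(1, a+b) on (0.70, 0.35) = 1.00
  NOT R = 1 − 0.13 = 0.87
  U AND NOT R = max(0, a+b−1) on (0.70, 0.87) = 0.57
  (U AND NOT R) AND P = max(0, a+b−1) on (0.57, 0.35) = 0.00
  (U OR P) AND ((U AND NOT R) AND P) = max(0, a+b−1) on (1.00, 0.00) = 0.00
  NOT ((U OR P) AND ((U AND NOT R) AND P)) = 1 − 0.00 = 1.00
  → value = 1.0000
|0.8284 − 1.0000| = 0.172

0.172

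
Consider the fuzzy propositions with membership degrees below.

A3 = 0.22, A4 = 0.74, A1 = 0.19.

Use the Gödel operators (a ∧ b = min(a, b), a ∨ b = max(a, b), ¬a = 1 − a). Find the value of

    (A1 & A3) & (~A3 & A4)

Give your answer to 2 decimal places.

0.19

A1 & A3 = min(a, b) on (0.19, 0.22) = 0.19
~A3 = 1 − 0.22 = 0.78
~A3 & A4 = min(a, b) on (0.78, 0.74) = 0.74
(A1 & A3) & (~A3 & A4) = min(a, b) on (0.19, 0.74) = 0.19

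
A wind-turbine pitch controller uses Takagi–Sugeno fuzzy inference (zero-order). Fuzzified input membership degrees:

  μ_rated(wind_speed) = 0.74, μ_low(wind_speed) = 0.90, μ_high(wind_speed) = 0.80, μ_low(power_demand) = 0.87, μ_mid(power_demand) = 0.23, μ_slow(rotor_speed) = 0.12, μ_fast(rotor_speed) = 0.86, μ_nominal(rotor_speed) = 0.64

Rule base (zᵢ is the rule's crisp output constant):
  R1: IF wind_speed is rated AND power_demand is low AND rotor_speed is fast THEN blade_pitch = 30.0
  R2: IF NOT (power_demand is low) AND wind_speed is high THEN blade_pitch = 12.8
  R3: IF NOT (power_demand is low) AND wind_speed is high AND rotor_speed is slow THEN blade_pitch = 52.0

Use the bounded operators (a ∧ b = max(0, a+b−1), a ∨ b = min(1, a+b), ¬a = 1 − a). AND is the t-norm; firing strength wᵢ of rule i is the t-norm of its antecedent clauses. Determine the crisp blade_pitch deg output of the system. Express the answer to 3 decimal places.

30.000

R1 (z=30.0): rated=0.74, low=0.87, fast=0.86; AND[max(0, a+b−1)] → w = 0.47
R2 (z=12.8): ¬low=1−0.87=0.13, high=0.80; AND[max(0, a+b−1)] → w = 0.00
R3 (z=52.0): ¬low=1−0.87=0.13, high=0.80, slow=0.12; AND[max(0, a+b−1)] → w = 0.00
Weighted average = (0.47·30.0 + 0.00·12.8 + 0.00·52.0) / (0.47 + 0.00 + 0.00)
  = 14.1000 / 0.4700 = 30.000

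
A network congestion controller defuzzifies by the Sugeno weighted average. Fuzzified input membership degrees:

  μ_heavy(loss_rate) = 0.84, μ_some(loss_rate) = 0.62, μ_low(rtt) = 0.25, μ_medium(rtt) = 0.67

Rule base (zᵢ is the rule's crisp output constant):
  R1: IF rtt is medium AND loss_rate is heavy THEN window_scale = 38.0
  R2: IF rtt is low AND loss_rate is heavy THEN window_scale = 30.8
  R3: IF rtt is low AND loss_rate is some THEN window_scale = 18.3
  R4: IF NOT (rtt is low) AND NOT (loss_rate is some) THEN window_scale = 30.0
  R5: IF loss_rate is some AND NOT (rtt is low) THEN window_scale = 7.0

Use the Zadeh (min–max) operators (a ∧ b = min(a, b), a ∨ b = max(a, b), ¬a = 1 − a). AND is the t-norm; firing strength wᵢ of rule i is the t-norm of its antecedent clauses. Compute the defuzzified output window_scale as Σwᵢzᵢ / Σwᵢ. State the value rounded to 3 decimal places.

R1 (z=38.0): medium=0.67, heavy=0.84; AND[min(a, b)] → w = 0.67
R2 (z=30.8): low=0.25, heavy=0.84; AND[min(a, b)] → w = 0.25
R3 (z=18.3): low=0.25, some=0.62; AND[min(a, b)] → w = 0.25
R4 (z=30.0): ¬low=1−0.25=0.75, ¬some=1−0.62=0.38; AND[min(a, b)] → w = 0.38
R5 (z=7.0): some=0.62, ¬low=1−0.25=0.75; AND[min(a, b)] → w = 0.62
Weighted average = (0.67·38.0 + 0.25·30.8 + 0.25·18.3 + 0.38·30.0 + 0.62·7.0) / (0.67 + 0.25 + 0.25 + 0.38 + 0.62)
  = 53.4750 / 2.1700 = 24.643

24.643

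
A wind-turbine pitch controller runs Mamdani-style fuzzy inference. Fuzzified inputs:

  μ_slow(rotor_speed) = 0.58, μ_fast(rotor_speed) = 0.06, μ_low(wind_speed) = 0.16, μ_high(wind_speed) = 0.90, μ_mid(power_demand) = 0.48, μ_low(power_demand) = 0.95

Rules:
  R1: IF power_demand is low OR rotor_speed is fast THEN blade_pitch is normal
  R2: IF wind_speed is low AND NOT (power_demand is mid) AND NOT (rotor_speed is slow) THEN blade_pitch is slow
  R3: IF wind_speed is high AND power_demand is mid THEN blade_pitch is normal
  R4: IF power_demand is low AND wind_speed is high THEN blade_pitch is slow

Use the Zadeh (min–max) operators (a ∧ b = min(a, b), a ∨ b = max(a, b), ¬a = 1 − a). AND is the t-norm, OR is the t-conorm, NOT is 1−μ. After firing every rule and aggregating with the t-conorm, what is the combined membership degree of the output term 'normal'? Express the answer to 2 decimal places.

R1: low=0.95, fast=0.06; OR[max(a, b)] → w = 0.95
R2: low=0.16, ¬mid=1−0.48=0.52, ¬slow=1−0.58=0.42; AND[min(a, b)] → w = 0.16
R3: high=0.90, mid=0.48; AND[min(a, b)] → w = 0.48
R4: low=0.95, high=0.90; AND[min(a, b)] → w = 0.90
Rules with consequent 'normal': {R1, R3} → strengths 0.95, 0.48
Aggregate via t-conorm [max(a, b)]: 0.95

0.95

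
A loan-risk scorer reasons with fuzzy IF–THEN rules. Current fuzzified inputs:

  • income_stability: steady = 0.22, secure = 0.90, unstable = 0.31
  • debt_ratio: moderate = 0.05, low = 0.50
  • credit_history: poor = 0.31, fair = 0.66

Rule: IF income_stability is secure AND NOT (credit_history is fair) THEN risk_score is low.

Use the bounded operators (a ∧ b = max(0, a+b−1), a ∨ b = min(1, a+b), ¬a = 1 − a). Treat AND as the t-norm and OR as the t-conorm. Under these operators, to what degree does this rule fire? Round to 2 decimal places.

firing strength: secure=0.90, ¬fair=1−0.66=0.34; AND[max(0, a+b−1)] → w = 0.24

0.24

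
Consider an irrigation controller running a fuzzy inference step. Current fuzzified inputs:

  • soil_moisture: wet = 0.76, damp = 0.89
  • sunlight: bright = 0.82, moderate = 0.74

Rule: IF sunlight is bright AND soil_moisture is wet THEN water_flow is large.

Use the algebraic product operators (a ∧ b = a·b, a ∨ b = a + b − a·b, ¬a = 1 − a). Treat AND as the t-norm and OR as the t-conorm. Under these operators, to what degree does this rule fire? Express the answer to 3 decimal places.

0.623

firing strength: bright=0.82, wet=0.76; AND[a·b] → w = 0.6232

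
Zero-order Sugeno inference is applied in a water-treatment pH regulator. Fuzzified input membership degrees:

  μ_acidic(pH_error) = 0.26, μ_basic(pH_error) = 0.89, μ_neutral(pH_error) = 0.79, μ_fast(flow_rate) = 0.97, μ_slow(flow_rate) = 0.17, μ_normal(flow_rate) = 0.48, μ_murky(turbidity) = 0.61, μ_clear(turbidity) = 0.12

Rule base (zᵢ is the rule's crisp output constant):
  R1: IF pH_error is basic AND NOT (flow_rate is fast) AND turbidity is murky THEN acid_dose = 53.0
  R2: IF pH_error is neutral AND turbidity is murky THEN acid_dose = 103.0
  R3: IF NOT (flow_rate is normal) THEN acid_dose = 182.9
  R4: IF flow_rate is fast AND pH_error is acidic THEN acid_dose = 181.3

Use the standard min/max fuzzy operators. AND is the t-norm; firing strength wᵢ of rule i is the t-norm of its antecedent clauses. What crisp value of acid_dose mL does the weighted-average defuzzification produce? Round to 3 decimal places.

145.539

R1 (z=53.0): basic=0.89, ¬fast=1−0.97=0.03, murky=0.61; AND[min(a, b)] → w = 0.03
R2 (z=103.0): neutral=0.79, murky=0.61; AND[min(a, b)] → w = 0.61
R3 (z=182.9): ¬normal=1−0.48=0.52 → w = 0.52
R4 (z=181.3): fast=0.97, acidic=0.26; AND[min(a, b)] → w = 0.26
Weighted average = (0.03·53.0 + 0.61·103.0 + 0.52·182.9 + 0.26·181.3) / (0.03 + 0.61 + 0.52 + 0.26)
  = 206.6660 / 1.4200 = 145.539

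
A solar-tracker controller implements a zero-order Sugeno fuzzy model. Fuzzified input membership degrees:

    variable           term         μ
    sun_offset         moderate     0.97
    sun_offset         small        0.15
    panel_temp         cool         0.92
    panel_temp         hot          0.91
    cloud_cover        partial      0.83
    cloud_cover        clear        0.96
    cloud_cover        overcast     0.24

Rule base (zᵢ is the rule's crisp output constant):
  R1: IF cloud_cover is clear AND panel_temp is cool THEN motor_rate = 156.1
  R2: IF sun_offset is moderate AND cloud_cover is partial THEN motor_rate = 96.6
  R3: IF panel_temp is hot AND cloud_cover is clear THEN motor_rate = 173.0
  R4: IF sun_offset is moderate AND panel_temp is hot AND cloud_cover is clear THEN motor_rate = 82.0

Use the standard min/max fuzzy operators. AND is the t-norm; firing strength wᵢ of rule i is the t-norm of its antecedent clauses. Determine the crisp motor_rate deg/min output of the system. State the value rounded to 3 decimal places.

R1 (z=156.1): clear=0.96, cool=0.92; AND[min(a, b)] → w = 0.92
R2 (z=96.6): moderate=0.97, partial=0.83; AND[min(a, b)] → w = 0.83
R3 (z=173.0): hot=0.91, clear=0.96; AND[min(a, b)] → w = 0.91
R4 (z=82.0): moderate=0.97, hot=0.91, clear=0.96; AND[min(a, b)] → w = 0.91
Weighted average = (0.92·156.1 + 0.83·96.6 + 0.91·173.0 + 0.91·82.0) / (0.92 + 0.83 + 0.91 + 0.91)
  = 455.8400 / 3.5700 = 127.686

127.686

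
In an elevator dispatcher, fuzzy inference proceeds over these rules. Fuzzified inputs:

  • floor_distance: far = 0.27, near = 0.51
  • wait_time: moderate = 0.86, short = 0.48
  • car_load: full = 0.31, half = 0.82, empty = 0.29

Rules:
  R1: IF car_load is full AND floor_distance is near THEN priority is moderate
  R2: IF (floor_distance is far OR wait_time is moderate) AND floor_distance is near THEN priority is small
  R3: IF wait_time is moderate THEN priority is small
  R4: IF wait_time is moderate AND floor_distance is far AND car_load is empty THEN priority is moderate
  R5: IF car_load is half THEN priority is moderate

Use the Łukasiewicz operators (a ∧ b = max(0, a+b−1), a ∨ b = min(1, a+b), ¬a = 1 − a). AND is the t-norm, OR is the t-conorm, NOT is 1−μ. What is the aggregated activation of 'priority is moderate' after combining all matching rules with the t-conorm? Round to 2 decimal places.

R1: full=0.31, near=0.51; AND[max(0, a+b−1)] → w = 0.00
R2: (far=0.27 OR moderate=0.86) = 1.00; AND[max(0, a+b−1)] with near=0.51 → w = 0.51
R3: moderate=0.86 → w = 0.86
R4: moderate=0.86, far=0.27, empty=0.29; AND[max(0, a+b−1)] → w = 0.00
R5: half=0.82 → w = 0.82
Rules with consequent 'moderate': {R1, R4, R5} → strengths 0.00, 0.00, 0.82
Aggregate via t-conorm [min(1, a+b)]: 0.82

0.82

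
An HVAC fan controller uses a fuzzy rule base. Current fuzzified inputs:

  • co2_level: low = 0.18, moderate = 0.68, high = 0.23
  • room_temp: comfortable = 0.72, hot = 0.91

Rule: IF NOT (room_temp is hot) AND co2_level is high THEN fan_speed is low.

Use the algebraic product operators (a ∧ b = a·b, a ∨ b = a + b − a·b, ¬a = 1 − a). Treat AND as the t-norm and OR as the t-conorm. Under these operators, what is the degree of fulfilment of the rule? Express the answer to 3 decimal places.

0.021

firing strength: ¬hot=1−0.91=0.09, high=0.23; AND[a·b] → w = 0.0207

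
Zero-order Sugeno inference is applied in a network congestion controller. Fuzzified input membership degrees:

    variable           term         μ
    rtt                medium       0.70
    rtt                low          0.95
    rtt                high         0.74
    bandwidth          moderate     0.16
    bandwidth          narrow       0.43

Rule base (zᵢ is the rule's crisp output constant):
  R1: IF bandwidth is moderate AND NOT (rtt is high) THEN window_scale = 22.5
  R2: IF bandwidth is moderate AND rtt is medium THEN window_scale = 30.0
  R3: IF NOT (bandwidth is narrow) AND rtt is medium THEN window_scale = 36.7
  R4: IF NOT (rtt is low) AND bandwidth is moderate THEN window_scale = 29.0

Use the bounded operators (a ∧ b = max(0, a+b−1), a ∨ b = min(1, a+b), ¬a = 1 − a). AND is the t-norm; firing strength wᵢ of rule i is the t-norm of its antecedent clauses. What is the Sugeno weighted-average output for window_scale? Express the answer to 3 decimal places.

R1 (z=22.5): moderate=0.16, ¬high=1−0.74=0.26; AND[max(0, a+b−1)] → w = 0.00
R2 (z=30.0): moderate=0.16, medium=0.70; AND[max(0, a+b−1)] → w = 0.00
R3 (z=36.7): ¬narrow=1−0.43=0.57, medium=0.70; AND[max(0, a+b−1)] → w = 0.27
R4 (z=29.0): ¬low=1−0.95=0.05, moderate=0.16; AND[max(0, a+b−1)] → w = 0.00
Weighted average = (0.00·22.5 + 0.00·30.0 + 0.27·36.7 + 0.00·29.0) / (0.00 + 0.00 + 0.27 + 0.00)
  = 9.9090 / 0.2700 = 36.700

36.700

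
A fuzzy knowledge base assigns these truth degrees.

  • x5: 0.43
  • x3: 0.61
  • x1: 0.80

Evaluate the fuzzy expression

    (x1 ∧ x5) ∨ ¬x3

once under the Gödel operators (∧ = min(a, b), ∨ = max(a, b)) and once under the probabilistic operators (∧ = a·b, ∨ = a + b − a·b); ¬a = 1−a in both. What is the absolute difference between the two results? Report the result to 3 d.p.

Under Gödel:
  x1 ∧ x5 = min(a, b) on (0.80, 0.43) = 0.43
  ¬x3 = 1 − 0.61 = 0.39
  (x1 ∧ x5) ∨ ¬x3 = max(a, b) on (0.43, 0.39) = 0.43
  → value = 0.4300
Under probabilistic:
  x1 ∧ x5 = a·b on (0.8000, 0.4300) = 0.3440
  ¬x3 = 1 − 0.6100 = 0.3900
  (x1 ∧ x5) ∨ ¬x3 = a + b − a·b on (0.3440, 0.3900) = 0.5998
  → value = 0.5998
|0.4300 − 0.5998| = 0.170

0.170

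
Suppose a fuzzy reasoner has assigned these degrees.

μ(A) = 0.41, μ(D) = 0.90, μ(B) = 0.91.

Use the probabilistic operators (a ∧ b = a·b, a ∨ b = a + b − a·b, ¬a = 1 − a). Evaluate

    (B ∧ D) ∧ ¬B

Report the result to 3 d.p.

0.074

B ∧ D = a·b on (0.9100, 0.9000) = 0.8190
¬B = 1 − 0.9100 = 0.0900
(B ∧ D) ∧ ¬B = a·b on (0.8190, 0.0900) = 0.0737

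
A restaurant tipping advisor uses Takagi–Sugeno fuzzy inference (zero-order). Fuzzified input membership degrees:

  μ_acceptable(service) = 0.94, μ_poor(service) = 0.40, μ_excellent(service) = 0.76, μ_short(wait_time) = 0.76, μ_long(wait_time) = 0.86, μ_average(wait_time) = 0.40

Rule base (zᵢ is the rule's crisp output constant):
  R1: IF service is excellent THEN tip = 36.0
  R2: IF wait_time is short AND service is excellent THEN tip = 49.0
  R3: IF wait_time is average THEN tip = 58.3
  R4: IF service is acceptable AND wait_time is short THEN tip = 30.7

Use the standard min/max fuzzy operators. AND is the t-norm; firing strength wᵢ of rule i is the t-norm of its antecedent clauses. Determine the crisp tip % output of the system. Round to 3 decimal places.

R1 (z=36.0): excellent=0.76 → w = 0.76
R2 (z=49.0): short=0.76, excellent=0.76; AND[min(a, b)] → w = 0.76
R3 (z=58.3): average=0.40 → w = 0.40
R4 (z=30.7): acceptable=0.94, short=0.76; AND[min(a, b)] → w = 0.76
Weighted average = (0.76·36.0 + 0.76·49.0 + 0.40·58.3 + 0.76·30.7) / (0.76 + 0.76 + 0.40 + 0.76)
  = 111.2520 / 2.6800 = 41.512

41.512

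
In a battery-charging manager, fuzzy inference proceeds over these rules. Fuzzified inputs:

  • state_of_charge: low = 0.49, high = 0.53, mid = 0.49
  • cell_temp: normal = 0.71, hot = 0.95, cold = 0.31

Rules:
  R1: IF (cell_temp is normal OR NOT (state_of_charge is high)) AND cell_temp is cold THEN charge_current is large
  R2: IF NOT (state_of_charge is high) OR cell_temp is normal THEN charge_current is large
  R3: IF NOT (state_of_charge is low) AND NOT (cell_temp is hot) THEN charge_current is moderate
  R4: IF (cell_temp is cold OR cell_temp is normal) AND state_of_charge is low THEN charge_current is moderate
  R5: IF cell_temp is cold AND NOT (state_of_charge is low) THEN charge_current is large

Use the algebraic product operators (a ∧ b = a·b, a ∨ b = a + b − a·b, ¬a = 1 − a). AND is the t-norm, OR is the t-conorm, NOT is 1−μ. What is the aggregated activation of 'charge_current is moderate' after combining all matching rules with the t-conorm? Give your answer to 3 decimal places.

0.407

R1: (normal=0.71 OR ¬high=1−0.53=0.47) = 0.8463; AND[a·b] with cold=0.31 → w = 0.2624
R2: ¬high=1−0.53=0.47, normal=0.71; OR[a + b − a·b] → w = 0.8463
R3: ¬low=1−0.49=0.51, ¬hot=1−0.95=0.05; AND[a·b] → w = 0.0255
R4: (cold=0.31 OR normal=0.71) = 0.7999; AND[a·b] with low=0.49 → w = 0.3920
R5: cold=0.31, ¬low=1−0.49=0.51; AND[a·b] → w = 0.1581
Rules with consequent 'moderate': {R3, R4} → strengths 0.0255, 0.3920
Aggregate via t-conorm [a + b − a·b]: 0.4075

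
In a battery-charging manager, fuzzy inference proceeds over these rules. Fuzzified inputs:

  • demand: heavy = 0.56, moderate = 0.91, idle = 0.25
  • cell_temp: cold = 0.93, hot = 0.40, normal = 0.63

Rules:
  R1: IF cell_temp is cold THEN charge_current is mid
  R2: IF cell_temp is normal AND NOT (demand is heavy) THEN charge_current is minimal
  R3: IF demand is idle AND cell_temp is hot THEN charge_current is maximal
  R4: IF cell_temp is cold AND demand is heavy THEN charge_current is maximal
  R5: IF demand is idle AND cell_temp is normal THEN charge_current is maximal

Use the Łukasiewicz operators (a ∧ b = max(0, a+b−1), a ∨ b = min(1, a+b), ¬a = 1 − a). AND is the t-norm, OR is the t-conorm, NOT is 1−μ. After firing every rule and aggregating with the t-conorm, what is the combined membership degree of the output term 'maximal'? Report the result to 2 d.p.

0.49

R1: cold=0.93 → w = 0.93
R2: normal=0.63, ¬heavy=1−0.56=0.44; AND[max(0, a+b−1)] → w = 0.07
R3: idle=0.25, hot=0.40; AND[max(0, a+b−1)] → w = 0.00
R4: cold=0.93, heavy=0.56; AND[max(0, a+b−1)] → w = 0.49
R5: idle=0.25, normal=0.63; AND[max(0, a+b−1)] → w = 0.00
Rules with consequent 'maximal': {R3, R4, R5} → strengths 0.00, 0.49, 0.00
Aggregate via t-conorm [min(1, a+b)]: 0.49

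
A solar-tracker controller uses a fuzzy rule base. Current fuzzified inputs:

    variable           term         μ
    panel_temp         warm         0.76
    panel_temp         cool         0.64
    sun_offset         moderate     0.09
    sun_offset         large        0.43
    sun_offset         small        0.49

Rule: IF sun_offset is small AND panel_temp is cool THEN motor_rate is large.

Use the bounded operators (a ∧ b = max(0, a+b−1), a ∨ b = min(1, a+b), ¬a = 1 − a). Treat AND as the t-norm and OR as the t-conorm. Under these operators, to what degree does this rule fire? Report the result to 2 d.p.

0.13

firing strength: small=0.49, cool=0.64; AND[max(0, a+b−1)] → w = 0.13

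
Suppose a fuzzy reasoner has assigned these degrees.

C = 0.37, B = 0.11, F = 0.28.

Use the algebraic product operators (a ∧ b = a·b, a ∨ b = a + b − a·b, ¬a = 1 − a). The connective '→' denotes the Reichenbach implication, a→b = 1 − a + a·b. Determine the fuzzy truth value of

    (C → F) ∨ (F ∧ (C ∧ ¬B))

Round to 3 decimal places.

0.758

C → F  [Reichenbach: 1 − a + a·b] with a=0.3700, b=0.2800 → 0.7336
¬B = 1 − 0.1100 = 0.8900
C ∧ ¬B = a·b on (0.3700, 0.8900) = 0.3293
F ∧ (C ∧ ¬B) = a·b on (0.2800, 0.3293) = 0.0922
(C → F) ∨ (F ∧ (C ∧ ¬B)) = a + b − a·b on (0.7336, 0.0922) = 0.7582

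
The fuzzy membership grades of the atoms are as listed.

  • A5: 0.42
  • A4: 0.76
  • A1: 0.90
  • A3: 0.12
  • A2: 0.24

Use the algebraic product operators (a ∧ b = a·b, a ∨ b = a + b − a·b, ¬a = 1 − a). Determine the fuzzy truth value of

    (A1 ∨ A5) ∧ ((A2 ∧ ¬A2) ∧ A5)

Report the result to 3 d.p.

0.072

A1 ∨ A5 = a + b − a·b on (0.9000, 0.4200) = 0.9420
¬A2 = 1 − 0.2400 = 0.7600
A2 ∧ ¬A2 = a·b on (0.2400, 0.7600) = 0.1824
(A2 ∧ ¬A2) ∧ A5 = a·b on (0.1824, 0.4200) = 0.0766
(A1 ∨ A5) ∧ ((A2 ∧ ¬A2) ∧ A5) = a·b on (0.9420, 0.0766) = 0.0722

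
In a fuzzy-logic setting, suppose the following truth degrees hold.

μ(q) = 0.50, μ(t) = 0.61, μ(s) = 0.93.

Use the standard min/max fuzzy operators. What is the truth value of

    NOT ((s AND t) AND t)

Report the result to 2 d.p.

s AND t = min(a, b) on (0.93, 0.61) = 0.61
(s AND t) AND t = min(a, b) on (0.61, 0.61) = 0.61
NOT ((s AND t) AND t) = 1 − 0.61 = 0.39

0.39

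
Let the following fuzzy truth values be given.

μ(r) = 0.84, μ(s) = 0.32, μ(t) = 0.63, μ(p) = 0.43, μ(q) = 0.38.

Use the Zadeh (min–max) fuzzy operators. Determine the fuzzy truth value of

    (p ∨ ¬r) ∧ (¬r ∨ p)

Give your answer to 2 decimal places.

¬r = 1 − 0.84 = 0.16
p ∨ ¬r = max(a, b) on (0.43, 0.16) = 0.43
¬r = 1 − 0.84 = 0.16
¬r ∨ p = max(a, b) on (0.16, 0.43) = 0.43
(p ∨ ¬r) ∧ (¬r ∨ p) = min(a, b) on (0.43, 0.43) = 0.43

0.43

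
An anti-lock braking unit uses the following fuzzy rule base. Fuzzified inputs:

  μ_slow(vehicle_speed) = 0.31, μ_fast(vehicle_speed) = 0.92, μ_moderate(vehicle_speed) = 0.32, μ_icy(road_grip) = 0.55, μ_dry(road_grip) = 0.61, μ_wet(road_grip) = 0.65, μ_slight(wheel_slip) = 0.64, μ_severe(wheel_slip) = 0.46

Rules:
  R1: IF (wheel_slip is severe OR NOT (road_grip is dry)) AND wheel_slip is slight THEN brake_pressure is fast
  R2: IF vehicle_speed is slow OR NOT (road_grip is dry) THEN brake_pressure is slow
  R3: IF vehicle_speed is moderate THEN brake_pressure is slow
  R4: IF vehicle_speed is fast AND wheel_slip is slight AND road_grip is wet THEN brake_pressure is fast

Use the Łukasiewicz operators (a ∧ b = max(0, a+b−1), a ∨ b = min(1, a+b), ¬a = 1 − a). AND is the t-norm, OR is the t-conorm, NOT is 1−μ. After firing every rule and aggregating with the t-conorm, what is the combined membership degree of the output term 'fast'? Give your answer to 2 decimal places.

R1: (severe=0.46 OR ¬dry=1−0.61=0.39) = 0.85; AND[max(0, a+b−1)] with slight=0.64 → w = 0.49
R2: slow=0.31, ¬dry=1−0.61=0.39; OR[min(1, a+b)] → w = 0.70
R3: moderate=0.32 → w = 0.32
R4: fast=0.92, slight=0.64, wet=0.65; AND[max(0, a+b−1)] → w = 0.21
Rules with consequent 'fast': {R1, R4} → strengths 0.49, 0.21
Aggregate via t-conorm [min(1, a+b)]: 0.70

0.70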